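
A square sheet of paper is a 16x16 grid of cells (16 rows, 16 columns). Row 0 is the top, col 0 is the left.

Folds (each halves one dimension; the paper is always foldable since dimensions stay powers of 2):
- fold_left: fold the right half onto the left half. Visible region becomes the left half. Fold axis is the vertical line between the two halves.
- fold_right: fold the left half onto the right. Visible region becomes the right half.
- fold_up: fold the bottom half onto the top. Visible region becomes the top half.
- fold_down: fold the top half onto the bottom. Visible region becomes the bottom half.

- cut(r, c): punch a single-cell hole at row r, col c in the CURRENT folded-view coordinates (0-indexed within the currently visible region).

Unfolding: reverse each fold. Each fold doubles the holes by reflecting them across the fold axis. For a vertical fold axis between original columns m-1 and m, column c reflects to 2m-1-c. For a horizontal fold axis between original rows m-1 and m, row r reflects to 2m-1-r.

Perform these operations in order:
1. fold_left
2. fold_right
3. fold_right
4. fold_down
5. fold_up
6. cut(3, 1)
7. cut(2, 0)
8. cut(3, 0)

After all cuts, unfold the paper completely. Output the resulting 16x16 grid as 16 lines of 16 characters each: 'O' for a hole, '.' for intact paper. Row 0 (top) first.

Answer: ................
................
.OO..OO..OO..OO.
OOOOOOOOOOOOOOOO
OOOOOOOOOOOOOOOO
.OO..OO..OO..OO.
................
................
................
................
.OO..OO..OO..OO.
OOOOOOOOOOOOOOOO
OOOOOOOOOOOOOOOO
.OO..OO..OO..OO.
................
................

Derivation:
Op 1 fold_left: fold axis v@8; visible region now rows[0,16) x cols[0,8) = 16x8
Op 2 fold_right: fold axis v@4; visible region now rows[0,16) x cols[4,8) = 16x4
Op 3 fold_right: fold axis v@6; visible region now rows[0,16) x cols[6,8) = 16x2
Op 4 fold_down: fold axis h@8; visible region now rows[8,16) x cols[6,8) = 8x2
Op 5 fold_up: fold axis h@12; visible region now rows[8,12) x cols[6,8) = 4x2
Op 6 cut(3, 1): punch at orig (11,7); cuts so far [(11, 7)]; region rows[8,12) x cols[6,8) = 4x2
Op 7 cut(2, 0): punch at orig (10,6); cuts so far [(10, 6), (11, 7)]; region rows[8,12) x cols[6,8) = 4x2
Op 8 cut(3, 0): punch at orig (11,6); cuts so far [(10, 6), (11, 6), (11, 7)]; region rows[8,12) x cols[6,8) = 4x2
Unfold 1 (reflect across h@12): 6 holes -> [(10, 6), (11, 6), (11, 7), (12, 6), (12, 7), (13, 6)]
Unfold 2 (reflect across h@8): 12 holes -> [(2, 6), (3, 6), (3, 7), (4, 6), (4, 7), (5, 6), (10, 6), (11, 6), (11, 7), (12, 6), (12, 7), (13, 6)]
Unfold 3 (reflect across v@6): 24 holes -> [(2, 5), (2, 6), (3, 4), (3, 5), (3, 6), (3, 7), (4, 4), (4, 5), (4, 6), (4, 7), (5, 5), (5, 6), (10, 5), (10, 6), (11, 4), (11, 5), (11, 6), (11, 7), (12, 4), (12, 5), (12, 6), (12, 7), (13, 5), (13, 6)]
Unfold 4 (reflect across v@4): 48 holes -> [(2, 1), (2, 2), (2, 5), (2, 6), (3, 0), (3, 1), (3, 2), (3, 3), (3, 4), (3, 5), (3, 6), (3, 7), (4, 0), (4, 1), (4, 2), (4, 3), (4, 4), (4, 5), (4, 6), (4, 7), (5, 1), (5, 2), (5, 5), (5, 6), (10, 1), (10, 2), (10, 5), (10, 6), (11, 0), (11, 1), (11, 2), (11, 3), (11, 4), (11, 5), (11, 6), (11, 7), (12, 0), (12, 1), (12, 2), (12, 3), (12, 4), (12, 5), (12, 6), (12, 7), (13, 1), (13, 2), (13, 5), (13, 6)]
Unfold 5 (reflect across v@8): 96 holes -> [(2, 1), (2, 2), (2, 5), (2, 6), (2, 9), (2, 10), (2, 13), (2, 14), (3, 0), (3, 1), (3, 2), (3, 3), (3, 4), (3, 5), (3, 6), (3, 7), (3, 8), (3, 9), (3, 10), (3, 11), (3, 12), (3, 13), (3, 14), (3, 15), (4, 0), (4, 1), (4, 2), (4, 3), (4, 4), (4, 5), (4, 6), (4, 7), (4, 8), (4, 9), (4, 10), (4, 11), (4, 12), (4, 13), (4, 14), (4, 15), (5, 1), (5, 2), (5, 5), (5, 6), (5, 9), (5, 10), (5, 13), (5, 14), (10, 1), (10, 2), (10, 5), (10, 6), (10, 9), (10, 10), (10, 13), (10, 14), (11, 0), (11, 1), (11, 2), (11, 3), (11, 4), (11, 5), (11, 6), (11, 7), (11, 8), (11, 9), (11, 10), (11, 11), (11, 12), (11, 13), (11, 14), (11, 15), (12, 0), (12, 1), (12, 2), (12, 3), (12, 4), (12, 5), (12, 6), (12, 7), (12, 8), (12, 9), (12, 10), (12, 11), (12, 12), (12, 13), (12, 14), (12, 15), (13, 1), (13, 2), (13, 5), (13, 6), (13, 9), (13, 10), (13, 13), (13, 14)]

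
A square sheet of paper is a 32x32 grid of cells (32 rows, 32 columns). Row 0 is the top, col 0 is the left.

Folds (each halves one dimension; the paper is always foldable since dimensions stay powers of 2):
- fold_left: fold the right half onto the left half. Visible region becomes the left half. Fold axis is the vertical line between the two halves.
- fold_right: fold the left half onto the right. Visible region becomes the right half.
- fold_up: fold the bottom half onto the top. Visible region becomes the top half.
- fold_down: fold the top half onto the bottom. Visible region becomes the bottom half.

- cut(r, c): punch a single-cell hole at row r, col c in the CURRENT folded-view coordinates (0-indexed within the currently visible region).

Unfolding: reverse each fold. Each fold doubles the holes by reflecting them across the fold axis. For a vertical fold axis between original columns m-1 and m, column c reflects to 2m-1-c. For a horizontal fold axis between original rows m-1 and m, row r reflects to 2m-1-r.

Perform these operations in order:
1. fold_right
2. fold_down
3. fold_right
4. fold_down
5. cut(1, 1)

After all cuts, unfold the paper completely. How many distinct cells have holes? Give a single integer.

Op 1 fold_right: fold axis v@16; visible region now rows[0,32) x cols[16,32) = 32x16
Op 2 fold_down: fold axis h@16; visible region now rows[16,32) x cols[16,32) = 16x16
Op 3 fold_right: fold axis v@24; visible region now rows[16,32) x cols[24,32) = 16x8
Op 4 fold_down: fold axis h@24; visible region now rows[24,32) x cols[24,32) = 8x8
Op 5 cut(1, 1): punch at orig (25,25); cuts so far [(25, 25)]; region rows[24,32) x cols[24,32) = 8x8
Unfold 1 (reflect across h@24): 2 holes -> [(22, 25), (25, 25)]
Unfold 2 (reflect across v@24): 4 holes -> [(22, 22), (22, 25), (25, 22), (25, 25)]
Unfold 3 (reflect across h@16): 8 holes -> [(6, 22), (6, 25), (9, 22), (9, 25), (22, 22), (22, 25), (25, 22), (25, 25)]
Unfold 4 (reflect across v@16): 16 holes -> [(6, 6), (6, 9), (6, 22), (6, 25), (9, 6), (9, 9), (9, 22), (9, 25), (22, 6), (22, 9), (22, 22), (22, 25), (25, 6), (25, 9), (25, 22), (25, 25)]

Answer: 16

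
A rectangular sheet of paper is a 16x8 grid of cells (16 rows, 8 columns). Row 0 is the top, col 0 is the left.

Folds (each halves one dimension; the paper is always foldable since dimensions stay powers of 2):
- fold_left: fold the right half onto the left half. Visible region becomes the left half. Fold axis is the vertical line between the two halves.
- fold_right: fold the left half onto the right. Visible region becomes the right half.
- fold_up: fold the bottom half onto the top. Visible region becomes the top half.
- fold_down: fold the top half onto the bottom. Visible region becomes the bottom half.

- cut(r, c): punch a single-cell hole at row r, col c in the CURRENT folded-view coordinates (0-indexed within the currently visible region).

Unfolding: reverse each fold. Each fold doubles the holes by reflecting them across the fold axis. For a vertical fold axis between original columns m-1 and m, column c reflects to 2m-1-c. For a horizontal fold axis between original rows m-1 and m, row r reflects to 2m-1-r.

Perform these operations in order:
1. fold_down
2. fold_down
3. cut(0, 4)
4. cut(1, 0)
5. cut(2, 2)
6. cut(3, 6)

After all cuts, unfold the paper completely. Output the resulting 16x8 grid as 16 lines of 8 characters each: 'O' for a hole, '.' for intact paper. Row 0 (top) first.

Op 1 fold_down: fold axis h@8; visible region now rows[8,16) x cols[0,8) = 8x8
Op 2 fold_down: fold axis h@12; visible region now rows[12,16) x cols[0,8) = 4x8
Op 3 cut(0, 4): punch at orig (12,4); cuts so far [(12, 4)]; region rows[12,16) x cols[0,8) = 4x8
Op 4 cut(1, 0): punch at orig (13,0); cuts so far [(12, 4), (13, 0)]; region rows[12,16) x cols[0,8) = 4x8
Op 5 cut(2, 2): punch at orig (14,2); cuts so far [(12, 4), (13, 0), (14, 2)]; region rows[12,16) x cols[0,8) = 4x8
Op 6 cut(3, 6): punch at orig (15,6); cuts so far [(12, 4), (13, 0), (14, 2), (15, 6)]; region rows[12,16) x cols[0,8) = 4x8
Unfold 1 (reflect across h@12): 8 holes -> [(8, 6), (9, 2), (10, 0), (11, 4), (12, 4), (13, 0), (14, 2), (15, 6)]
Unfold 2 (reflect across h@8): 16 holes -> [(0, 6), (1, 2), (2, 0), (3, 4), (4, 4), (5, 0), (6, 2), (7, 6), (8, 6), (9, 2), (10, 0), (11, 4), (12, 4), (13, 0), (14, 2), (15, 6)]

Answer: ......O.
..O.....
O.......
....O...
....O...
O.......
..O.....
......O.
......O.
..O.....
O.......
....O...
....O...
O.......
..O.....
......O.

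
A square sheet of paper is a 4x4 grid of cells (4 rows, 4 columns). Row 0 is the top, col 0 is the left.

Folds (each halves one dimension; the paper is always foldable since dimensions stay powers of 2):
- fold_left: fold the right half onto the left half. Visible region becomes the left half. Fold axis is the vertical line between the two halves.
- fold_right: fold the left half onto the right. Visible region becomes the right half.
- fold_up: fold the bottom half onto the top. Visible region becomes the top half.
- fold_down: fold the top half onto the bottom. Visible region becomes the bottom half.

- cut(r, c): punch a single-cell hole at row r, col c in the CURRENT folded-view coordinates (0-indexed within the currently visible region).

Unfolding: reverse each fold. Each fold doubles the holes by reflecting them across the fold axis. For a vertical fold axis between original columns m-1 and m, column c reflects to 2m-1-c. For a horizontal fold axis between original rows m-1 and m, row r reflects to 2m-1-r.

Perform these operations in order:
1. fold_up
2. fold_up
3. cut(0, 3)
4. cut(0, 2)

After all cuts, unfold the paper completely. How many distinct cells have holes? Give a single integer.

Op 1 fold_up: fold axis h@2; visible region now rows[0,2) x cols[0,4) = 2x4
Op 2 fold_up: fold axis h@1; visible region now rows[0,1) x cols[0,4) = 1x4
Op 3 cut(0, 3): punch at orig (0,3); cuts so far [(0, 3)]; region rows[0,1) x cols[0,4) = 1x4
Op 4 cut(0, 2): punch at orig (0,2); cuts so far [(0, 2), (0, 3)]; region rows[0,1) x cols[0,4) = 1x4
Unfold 1 (reflect across h@1): 4 holes -> [(0, 2), (0, 3), (1, 2), (1, 3)]
Unfold 2 (reflect across h@2): 8 holes -> [(0, 2), (0, 3), (1, 2), (1, 3), (2, 2), (2, 3), (3, 2), (3, 3)]

Answer: 8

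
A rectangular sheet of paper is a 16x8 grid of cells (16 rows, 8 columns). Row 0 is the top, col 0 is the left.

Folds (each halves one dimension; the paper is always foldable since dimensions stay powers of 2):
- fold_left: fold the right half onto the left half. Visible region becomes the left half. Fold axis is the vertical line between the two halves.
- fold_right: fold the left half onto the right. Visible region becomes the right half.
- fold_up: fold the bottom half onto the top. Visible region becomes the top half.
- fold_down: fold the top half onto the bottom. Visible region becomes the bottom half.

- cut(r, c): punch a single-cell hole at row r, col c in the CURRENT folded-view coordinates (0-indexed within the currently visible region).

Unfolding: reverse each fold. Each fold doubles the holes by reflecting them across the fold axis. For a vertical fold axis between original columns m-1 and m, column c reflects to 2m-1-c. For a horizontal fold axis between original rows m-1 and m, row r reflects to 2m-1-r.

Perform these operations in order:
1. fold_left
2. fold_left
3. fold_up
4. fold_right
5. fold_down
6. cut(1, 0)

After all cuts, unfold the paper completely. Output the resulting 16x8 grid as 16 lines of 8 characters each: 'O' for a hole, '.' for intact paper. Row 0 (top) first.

Op 1 fold_left: fold axis v@4; visible region now rows[0,16) x cols[0,4) = 16x4
Op 2 fold_left: fold axis v@2; visible region now rows[0,16) x cols[0,2) = 16x2
Op 3 fold_up: fold axis h@8; visible region now rows[0,8) x cols[0,2) = 8x2
Op 4 fold_right: fold axis v@1; visible region now rows[0,8) x cols[1,2) = 8x1
Op 5 fold_down: fold axis h@4; visible region now rows[4,8) x cols[1,2) = 4x1
Op 6 cut(1, 0): punch at orig (5,1); cuts so far [(5, 1)]; region rows[4,8) x cols[1,2) = 4x1
Unfold 1 (reflect across h@4): 2 holes -> [(2, 1), (5, 1)]
Unfold 2 (reflect across v@1): 4 holes -> [(2, 0), (2, 1), (5, 0), (5, 1)]
Unfold 3 (reflect across h@8): 8 holes -> [(2, 0), (2, 1), (5, 0), (5, 1), (10, 0), (10, 1), (13, 0), (13, 1)]
Unfold 4 (reflect across v@2): 16 holes -> [(2, 0), (2, 1), (2, 2), (2, 3), (5, 0), (5, 1), (5, 2), (5, 3), (10, 0), (10, 1), (10, 2), (10, 3), (13, 0), (13, 1), (13, 2), (13, 3)]
Unfold 5 (reflect across v@4): 32 holes -> [(2, 0), (2, 1), (2, 2), (2, 3), (2, 4), (2, 5), (2, 6), (2, 7), (5, 0), (5, 1), (5, 2), (5, 3), (5, 4), (5, 5), (5, 6), (5, 7), (10, 0), (10, 1), (10, 2), (10, 3), (10, 4), (10, 5), (10, 6), (10, 7), (13, 0), (13, 1), (13, 2), (13, 3), (13, 4), (13, 5), (13, 6), (13, 7)]

Answer: ........
........
OOOOOOOO
........
........
OOOOOOOO
........
........
........
........
OOOOOOOO
........
........
OOOOOOOO
........
........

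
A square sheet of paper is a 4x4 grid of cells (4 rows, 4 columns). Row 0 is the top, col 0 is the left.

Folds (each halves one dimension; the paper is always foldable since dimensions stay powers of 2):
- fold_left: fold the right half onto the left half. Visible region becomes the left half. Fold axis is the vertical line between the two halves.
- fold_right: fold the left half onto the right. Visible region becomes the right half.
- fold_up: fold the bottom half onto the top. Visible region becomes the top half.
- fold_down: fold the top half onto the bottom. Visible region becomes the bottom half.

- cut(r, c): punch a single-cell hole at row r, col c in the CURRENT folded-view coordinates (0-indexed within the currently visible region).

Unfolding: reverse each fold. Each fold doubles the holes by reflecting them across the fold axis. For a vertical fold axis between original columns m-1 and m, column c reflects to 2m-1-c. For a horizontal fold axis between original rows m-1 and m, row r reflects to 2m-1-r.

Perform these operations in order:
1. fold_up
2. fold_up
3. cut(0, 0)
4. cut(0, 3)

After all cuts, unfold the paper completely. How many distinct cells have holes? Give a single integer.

Op 1 fold_up: fold axis h@2; visible region now rows[0,2) x cols[0,4) = 2x4
Op 2 fold_up: fold axis h@1; visible region now rows[0,1) x cols[0,4) = 1x4
Op 3 cut(0, 0): punch at orig (0,0); cuts so far [(0, 0)]; region rows[0,1) x cols[0,4) = 1x4
Op 4 cut(0, 3): punch at orig (0,3); cuts so far [(0, 0), (0, 3)]; region rows[0,1) x cols[0,4) = 1x4
Unfold 1 (reflect across h@1): 4 holes -> [(0, 0), (0, 3), (1, 0), (1, 3)]
Unfold 2 (reflect across h@2): 8 holes -> [(0, 0), (0, 3), (1, 0), (1, 3), (2, 0), (2, 3), (3, 0), (3, 3)]

Answer: 8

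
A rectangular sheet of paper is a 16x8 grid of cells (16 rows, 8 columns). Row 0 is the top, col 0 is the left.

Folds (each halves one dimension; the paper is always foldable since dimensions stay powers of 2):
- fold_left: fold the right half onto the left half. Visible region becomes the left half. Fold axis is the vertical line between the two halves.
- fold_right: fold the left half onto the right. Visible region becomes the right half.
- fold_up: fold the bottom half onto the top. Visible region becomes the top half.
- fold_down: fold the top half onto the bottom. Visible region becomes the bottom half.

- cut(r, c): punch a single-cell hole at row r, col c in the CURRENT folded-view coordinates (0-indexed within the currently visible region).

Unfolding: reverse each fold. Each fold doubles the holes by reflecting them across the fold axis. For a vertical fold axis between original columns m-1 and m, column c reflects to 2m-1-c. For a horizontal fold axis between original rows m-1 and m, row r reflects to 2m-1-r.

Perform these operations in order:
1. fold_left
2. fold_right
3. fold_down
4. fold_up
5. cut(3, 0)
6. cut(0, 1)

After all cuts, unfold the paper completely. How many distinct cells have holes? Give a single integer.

Answer: 32

Derivation:
Op 1 fold_left: fold axis v@4; visible region now rows[0,16) x cols[0,4) = 16x4
Op 2 fold_right: fold axis v@2; visible region now rows[0,16) x cols[2,4) = 16x2
Op 3 fold_down: fold axis h@8; visible region now rows[8,16) x cols[2,4) = 8x2
Op 4 fold_up: fold axis h@12; visible region now rows[8,12) x cols[2,4) = 4x2
Op 5 cut(3, 0): punch at orig (11,2); cuts so far [(11, 2)]; region rows[8,12) x cols[2,4) = 4x2
Op 6 cut(0, 1): punch at orig (8,3); cuts so far [(8, 3), (11, 2)]; region rows[8,12) x cols[2,4) = 4x2
Unfold 1 (reflect across h@12): 4 holes -> [(8, 3), (11, 2), (12, 2), (15, 3)]
Unfold 2 (reflect across h@8): 8 holes -> [(0, 3), (3, 2), (4, 2), (7, 3), (8, 3), (11, 2), (12, 2), (15, 3)]
Unfold 3 (reflect across v@2): 16 holes -> [(0, 0), (0, 3), (3, 1), (3, 2), (4, 1), (4, 2), (7, 0), (7, 3), (8, 0), (8, 3), (11, 1), (11, 2), (12, 1), (12, 2), (15, 0), (15, 3)]
Unfold 4 (reflect across v@4): 32 holes -> [(0, 0), (0, 3), (0, 4), (0, 7), (3, 1), (3, 2), (3, 5), (3, 6), (4, 1), (4, 2), (4, 5), (4, 6), (7, 0), (7, 3), (7, 4), (7, 7), (8, 0), (8, 3), (8, 4), (8, 7), (11, 1), (11, 2), (11, 5), (11, 6), (12, 1), (12, 2), (12, 5), (12, 6), (15, 0), (15, 3), (15, 4), (15, 7)]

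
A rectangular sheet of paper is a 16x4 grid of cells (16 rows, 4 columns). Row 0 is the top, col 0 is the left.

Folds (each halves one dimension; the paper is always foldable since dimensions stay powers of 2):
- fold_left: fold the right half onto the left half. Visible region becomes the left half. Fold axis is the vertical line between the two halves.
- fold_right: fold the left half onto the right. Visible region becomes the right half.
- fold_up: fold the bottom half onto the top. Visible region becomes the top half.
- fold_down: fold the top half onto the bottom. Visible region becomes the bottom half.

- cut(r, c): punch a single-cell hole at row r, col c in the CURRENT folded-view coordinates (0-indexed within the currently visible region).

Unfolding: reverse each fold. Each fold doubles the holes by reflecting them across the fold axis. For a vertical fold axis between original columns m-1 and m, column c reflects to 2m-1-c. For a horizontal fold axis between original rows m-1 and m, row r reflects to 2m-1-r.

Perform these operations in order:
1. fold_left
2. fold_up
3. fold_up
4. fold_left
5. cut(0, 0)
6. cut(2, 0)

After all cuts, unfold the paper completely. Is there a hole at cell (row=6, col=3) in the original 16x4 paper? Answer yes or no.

Answer: no

Derivation:
Op 1 fold_left: fold axis v@2; visible region now rows[0,16) x cols[0,2) = 16x2
Op 2 fold_up: fold axis h@8; visible region now rows[0,8) x cols[0,2) = 8x2
Op 3 fold_up: fold axis h@4; visible region now rows[0,4) x cols[0,2) = 4x2
Op 4 fold_left: fold axis v@1; visible region now rows[0,4) x cols[0,1) = 4x1
Op 5 cut(0, 0): punch at orig (0,0); cuts so far [(0, 0)]; region rows[0,4) x cols[0,1) = 4x1
Op 6 cut(2, 0): punch at orig (2,0); cuts so far [(0, 0), (2, 0)]; region rows[0,4) x cols[0,1) = 4x1
Unfold 1 (reflect across v@1): 4 holes -> [(0, 0), (0, 1), (2, 0), (2, 1)]
Unfold 2 (reflect across h@4): 8 holes -> [(0, 0), (0, 1), (2, 0), (2, 1), (5, 0), (5, 1), (7, 0), (7, 1)]
Unfold 3 (reflect across h@8): 16 holes -> [(0, 0), (0, 1), (2, 0), (2, 1), (5, 0), (5, 1), (7, 0), (7, 1), (8, 0), (8, 1), (10, 0), (10, 1), (13, 0), (13, 1), (15, 0), (15, 1)]
Unfold 4 (reflect across v@2): 32 holes -> [(0, 0), (0, 1), (0, 2), (0, 3), (2, 0), (2, 1), (2, 2), (2, 3), (5, 0), (5, 1), (5, 2), (5, 3), (7, 0), (7, 1), (7, 2), (7, 3), (8, 0), (8, 1), (8, 2), (8, 3), (10, 0), (10, 1), (10, 2), (10, 3), (13, 0), (13, 1), (13, 2), (13, 3), (15, 0), (15, 1), (15, 2), (15, 3)]
Holes: [(0, 0), (0, 1), (0, 2), (0, 3), (2, 0), (2, 1), (2, 2), (2, 3), (5, 0), (5, 1), (5, 2), (5, 3), (7, 0), (7, 1), (7, 2), (7, 3), (8, 0), (8, 1), (8, 2), (8, 3), (10, 0), (10, 1), (10, 2), (10, 3), (13, 0), (13, 1), (13, 2), (13, 3), (15, 0), (15, 1), (15, 2), (15, 3)]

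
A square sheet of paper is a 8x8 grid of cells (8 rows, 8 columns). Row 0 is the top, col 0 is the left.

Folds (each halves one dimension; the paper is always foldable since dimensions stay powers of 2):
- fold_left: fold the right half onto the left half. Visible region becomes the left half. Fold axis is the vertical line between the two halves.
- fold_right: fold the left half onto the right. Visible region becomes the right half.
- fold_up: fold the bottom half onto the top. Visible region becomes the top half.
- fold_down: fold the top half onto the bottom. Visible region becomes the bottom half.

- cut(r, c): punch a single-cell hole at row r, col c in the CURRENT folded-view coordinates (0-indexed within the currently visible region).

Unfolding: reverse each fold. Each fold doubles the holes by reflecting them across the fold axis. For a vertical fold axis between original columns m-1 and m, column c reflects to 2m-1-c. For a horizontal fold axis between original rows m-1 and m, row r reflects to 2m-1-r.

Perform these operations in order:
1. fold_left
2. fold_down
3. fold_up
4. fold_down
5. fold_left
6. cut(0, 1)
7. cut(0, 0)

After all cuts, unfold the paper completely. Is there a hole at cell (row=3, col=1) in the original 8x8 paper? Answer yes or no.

Op 1 fold_left: fold axis v@4; visible region now rows[0,8) x cols[0,4) = 8x4
Op 2 fold_down: fold axis h@4; visible region now rows[4,8) x cols[0,4) = 4x4
Op 3 fold_up: fold axis h@6; visible region now rows[4,6) x cols[0,4) = 2x4
Op 4 fold_down: fold axis h@5; visible region now rows[5,6) x cols[0,4) = 1x4
Op 5 fold_left: fold axis v@2; visible region now rows[5,6) x cols[0,2) = 1x2
Op 6 cut(0, 1): punch at orig (5,1); cuts so far [(5, 1)]; region rows[5,6) x cols[0,2) = 1x2
Op 7 cut(0, 0): punch at orig (5,0); cuts so far [(5, 0), (5, 1)]; region rows[5,6) x cols[0,2) = 1x2
Unfold 1 (reflect across v@2): 4 holes -> [(5, 0), (5, 1), (5, 2), (5, 3)]
Unfold 2 (reflect across h@5): 8 holes -> [(4, 0), (4, 1), (4, 2), (4, 3), (5, 0), (5, 1), (5, 2), (5, 3)]
Unfold 3 (reflect across h@6): 16 holes -> [(4, 0), (4, 1), (4, 2), (4, 3), (5, 0), (5, 1), (5, 2), (5, 3), (6, 0), (6, 1), (6, 2), (6, 3), (7, 0), (7, 1), (7, 2), (7, 3)]
Unfold 4 (reflect across h@4): 32 holes -> [(0, 0), (0, 1), (0, 2), (0, 3), (1, 0), (1, 1), (1, 2), (1, 3), (2, 0), (2, 1), (2, 2), (2, 3), (3, 0), (3, 1), (3, 2), (3, 3), (4, 0), (4, 1), (4, 2), (4, 3), (5, 0), (5, 1), (5, 2), (5, 3), (6, 0), (6, 1), (6, 2), (6, 3), (7, 0), (7, 1), (7, 2), (7, 3)]
Unfold 5 (reflect across v@4): 64 holes -> [(0, 0), (0, 1), (0, 2), (0, 3), (0, 4), (0, 5), (0, 6), (0, 7), (1, 0), (1, 1), (1, 2), (1, 3), (1, 4), (1, 5), (1, 6), (1, 7), (2, 0), (2, 1), (2, 2), (2, 3), (2, 4), (2, 5), (2, 6), (2, 7), (3, 0), (3, 1), (3, 2), (3, 3), (3, 4), (3, 5), (3, 6), (3, 7), (4, 0), (4, 1), (4, 2), (4, 3), (4, 4), (4, 5), (4, 6), (4, 7), (5, 0), (5, 1), (5, 2), (5, 3), (5, 4), (5, 5), (5, 6), (5, 7), (6, 0), (6, 1), (6, 2), (6, 3), (6, 4), (6, 5), (6, 6), (6, 7), (7, 0), (7, 1), (7, 2), (7, 3), (7, 4), (7, 5), (7, 6), (7, 7)]
Holes: [(0, 0), (0, 1), (0, 2), (0, 3), (0, 4), (0, 5), (0, 6), (0, 7), (1, 0), (1, 1), (1, 2), (1, 3), (1, 4), (1, 5), (1, 6), (1, 7), (2, 0), (2, 1), (2, 2), (2, 3), (2, 4), (2, 5), (2, 6), (2, 7), (3, 0), (3, 1), (3, 2), (3, 3), (3, 4), (3, 5), (3, 6), (3, 7), (4, 0), (4, 1), (4, 2), (4, 3), (4, 4), (4, 5), (4, 6), (4, 7), (5, 0), (5, 1), (5, 2), (5, 3), (5, 4), (5, 5), (5, 6), (5, 7), (6, 0), (6, 1), (6, 2), (6, 3), (6, 4), (6, 5), (6, 6), (6, 7), (7, 0), (7, 1), (7, 2), (7, 3), (7, 4), (7, 5), (7, 6), (7, 7)]

Answer: yes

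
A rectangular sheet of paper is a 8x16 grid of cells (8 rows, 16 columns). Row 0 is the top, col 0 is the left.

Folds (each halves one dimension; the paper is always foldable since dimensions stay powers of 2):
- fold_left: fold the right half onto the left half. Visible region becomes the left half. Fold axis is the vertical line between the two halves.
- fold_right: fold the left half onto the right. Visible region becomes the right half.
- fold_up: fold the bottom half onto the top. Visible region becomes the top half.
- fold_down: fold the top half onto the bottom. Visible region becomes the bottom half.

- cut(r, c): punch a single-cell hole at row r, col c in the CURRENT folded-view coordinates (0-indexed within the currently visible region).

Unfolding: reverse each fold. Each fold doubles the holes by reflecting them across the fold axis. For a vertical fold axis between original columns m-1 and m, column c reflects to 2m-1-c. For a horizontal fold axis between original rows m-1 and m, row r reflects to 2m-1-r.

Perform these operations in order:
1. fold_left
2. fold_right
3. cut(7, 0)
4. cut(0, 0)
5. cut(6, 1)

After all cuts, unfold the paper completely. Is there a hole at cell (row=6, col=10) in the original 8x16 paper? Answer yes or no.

Answer: yes

Derivation:
Op 1 fold_left: fold axis v@8; visible region now rows[0,8) x cols[0,8) = 8x8
Op 2 fold_right: fold axis v@4; visible region now rows[0,8) x cols[4,8) = 8x4
Op 3 cut(7, 0): punch at orig (7,4); cuts so far [(7, 4)]; region rows[0,8) x cols[4,8) = 8x4
Op 4 cut(0, 0): punch at orig (0,4); cuts so far [(0, 4), (7, 4)]; region rows[0,8) x cols[4,8) = 8x4
Op 5 cut(6, 1): punch at orig (6,5); cuts so far [(0, 4), (6, 5), (7, 4)]; region rows[0,8) x cols[4,8) = 8x4
Unfold 1 (reflect across v@4): 6 holes -> [(0, 3), (0, 4), (6, 2), (6, 5), (7, 3), (7, 4)]
Unfold 2 (reflect across v@8): 12 holes -> [(0, 3), (0, 4), (0, 11), (0, 12), (6, 2), (6, 5), (6, 10), (6, 13), (7, 3), (7, 4), (7, 11), (7, 12)]
Holes: [(0, 3), (0, 4), (0, 11), (0, 12), (6, 2), (6, 5), (6, 10), (6, 13), (7, 3), (7, 4), (7, 11), (7, 12)]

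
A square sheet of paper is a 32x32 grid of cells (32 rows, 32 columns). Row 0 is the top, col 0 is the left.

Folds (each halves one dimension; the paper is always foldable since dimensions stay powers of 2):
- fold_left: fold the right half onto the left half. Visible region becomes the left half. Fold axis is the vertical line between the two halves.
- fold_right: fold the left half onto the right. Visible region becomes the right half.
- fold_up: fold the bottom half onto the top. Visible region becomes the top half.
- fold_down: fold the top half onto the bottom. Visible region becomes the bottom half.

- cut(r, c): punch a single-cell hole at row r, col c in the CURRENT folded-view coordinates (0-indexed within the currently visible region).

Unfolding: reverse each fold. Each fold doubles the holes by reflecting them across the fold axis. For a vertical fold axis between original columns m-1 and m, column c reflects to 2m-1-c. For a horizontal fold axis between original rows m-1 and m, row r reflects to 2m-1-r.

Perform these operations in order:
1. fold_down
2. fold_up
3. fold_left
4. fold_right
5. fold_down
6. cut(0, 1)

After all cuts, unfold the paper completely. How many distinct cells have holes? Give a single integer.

Answer: 32

Derivation:
Op 1 fold_down: fold axis h@16; visible region now rows[16,32) x cols[0,32) = 16x32
Op 2 fold_up: fold axis h@24; visible region now rows[16,24) x cols[0,32) = 8x32
Op 3 fold_left: fold axis v@16; visible region now rows[16,24) x cols[0,16) = 8x16
Op 4 fold_right: fold axis v@8; visible region now rows[16,24) x cols[8,16) = 8x8
Op 5 fold_down: fold axis h@20; visible region now rows[20,24) x cols[8,16) = 4x8
Op 6 cut(0, 1): punch at orig (20,9); cuts so far [(20, 9)]; region rows[20,24) x cols[8,16) = 4x8
Unfold 1 (reflect across h@20): 2 holes -> [(19, 9), (20, 9)]
Unfold 2 (reflect across v@8): 4 holes -> [(19, 6), (19, 9), (20, 6), (20, 9)]
Unfold 3 (reflect across v@16): 8 holes -> [(19, 6), (19, 9), (19, 22), (19, 25), (20, 6), (20, 9), (20, 22), (20, 25)]
Unfold 4 (reflect across h@24): 16 holes -> [(19, 6), (19, 9), (19, 22), (19, 25), (20, 6), (20, 9), (20, 22), (20, 25), (27, 6), (27, 9), (27, 22), (27, 25), (28, 6), (28, 9), (28, 22), (28, 25)]
Unfold 5 (reflect across h@16): 32 holes -> [(3, 6), (3, 9), (3, 22), (3, 25), (4, 6), (4, 9), (4, 22), (4, 25), (11, 6), (11, 9), (11, 22), (11, 25), (12, 6), (12, 9), (12, 22), (12, 25), (19, 6), (19, 9), (19, 22), (19, 25), (20, 6), (20, 9), (20, 22), (20, 25), (27, 6), (27, 9), (27, 22), (27, 25), (28, 6), (28, 9), (28, 22), (28, 25)]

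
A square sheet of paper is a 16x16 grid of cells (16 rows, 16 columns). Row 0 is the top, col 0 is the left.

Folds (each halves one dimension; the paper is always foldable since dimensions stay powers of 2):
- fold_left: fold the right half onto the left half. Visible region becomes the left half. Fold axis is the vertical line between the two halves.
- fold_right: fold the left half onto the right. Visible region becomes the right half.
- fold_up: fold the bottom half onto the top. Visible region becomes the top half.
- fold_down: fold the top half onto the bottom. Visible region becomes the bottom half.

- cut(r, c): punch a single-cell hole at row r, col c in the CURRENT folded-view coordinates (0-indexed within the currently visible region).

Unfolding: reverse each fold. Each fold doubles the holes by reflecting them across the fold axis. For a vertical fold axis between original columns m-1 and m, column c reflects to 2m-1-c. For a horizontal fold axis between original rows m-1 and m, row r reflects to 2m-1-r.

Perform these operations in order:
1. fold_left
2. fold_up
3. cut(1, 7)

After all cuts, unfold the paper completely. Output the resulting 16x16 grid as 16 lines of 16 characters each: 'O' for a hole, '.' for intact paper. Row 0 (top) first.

Answer: ................
.......OO.......
................
................
................
................
................
................
................
................
................
................
................
................
.......OO.......
................

Derivation:
Op 1 fold_left: fold axis v@8; visible region now rows[0,16) x cols[0,8) = 16x8
Op 2 fold_up: fold axis h@8; visible region now rows[0,8) x cols[0,8) = 8x8
Op 3 cut(1, 7): punch at orig (1,7); cuts so far [(1, 7)]; region rows[0,8) x cols[0,8) = 8x8
Unfold 1 (reflect across h@8): 2 holes -> [(1, 7), (14, 7)]
Unfold 2 (reflect across v@8): 4 holes -> [(1, 7), (1, 8), (14, 7), (14, 8)]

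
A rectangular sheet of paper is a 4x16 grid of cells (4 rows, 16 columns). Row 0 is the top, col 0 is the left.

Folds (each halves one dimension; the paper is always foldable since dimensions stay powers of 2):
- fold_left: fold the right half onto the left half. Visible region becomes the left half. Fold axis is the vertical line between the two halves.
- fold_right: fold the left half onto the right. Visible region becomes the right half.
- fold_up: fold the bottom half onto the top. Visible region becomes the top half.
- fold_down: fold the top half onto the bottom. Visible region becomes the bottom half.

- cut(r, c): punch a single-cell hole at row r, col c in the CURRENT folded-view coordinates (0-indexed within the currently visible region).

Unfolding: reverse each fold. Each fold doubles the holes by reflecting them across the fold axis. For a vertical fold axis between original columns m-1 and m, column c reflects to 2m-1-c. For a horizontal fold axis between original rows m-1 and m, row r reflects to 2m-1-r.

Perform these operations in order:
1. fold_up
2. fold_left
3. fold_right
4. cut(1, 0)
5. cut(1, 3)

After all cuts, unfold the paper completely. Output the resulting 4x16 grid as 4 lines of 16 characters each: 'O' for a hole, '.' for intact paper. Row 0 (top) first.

Answer: ................
O..OO..OO..OO..O
O..OO..OO..OO..O
................

Derivation:
Op 1 fold_up: fold axis h@2; visible region now rows[0,2) x cols[0,16) = 2x16
Op 2 fold_left: fold axis v@8; visible region now rows[0,2) x cols[0,8) = 2x8
Op 3 fold_right: fold axis v@4; visible region now rows[0,2) x cols[4,8) = 2x4
Op 4 cut(1, 0): punch at orig (1,4); cuts so far [(1, 4)]; region rows[0,2) x cols[4,8) = 2x4
Op 5 cut(1, 3): punch at orig (1,7); cuts so far [(1, 4), (1, 7)]; region rows[0,2) x cols[4,8) = 2x4
Unfold 1 (reflect across v@4): 4 holes -> [(1, 0), (1, 3), (1, 4), (1, 7)]
Unfold 2 (reflect across v@8): 8 holes -> [(1, 0), (1, 3), (1, 4), (1, 7), (1, 8), (1, 11), (1, 12), (1, 15)]
Unfold 3 (reflect across h@2): 16 holes -> [(1, 0), (1, 3), (1, 4), (1, 7), (1, 8), (1, 11), (1, 12), (1, 15), (2, 0), (2, 3), (2, 4), (2, 7), (2, 8), (2, 11), (2, 12), (2, 15)]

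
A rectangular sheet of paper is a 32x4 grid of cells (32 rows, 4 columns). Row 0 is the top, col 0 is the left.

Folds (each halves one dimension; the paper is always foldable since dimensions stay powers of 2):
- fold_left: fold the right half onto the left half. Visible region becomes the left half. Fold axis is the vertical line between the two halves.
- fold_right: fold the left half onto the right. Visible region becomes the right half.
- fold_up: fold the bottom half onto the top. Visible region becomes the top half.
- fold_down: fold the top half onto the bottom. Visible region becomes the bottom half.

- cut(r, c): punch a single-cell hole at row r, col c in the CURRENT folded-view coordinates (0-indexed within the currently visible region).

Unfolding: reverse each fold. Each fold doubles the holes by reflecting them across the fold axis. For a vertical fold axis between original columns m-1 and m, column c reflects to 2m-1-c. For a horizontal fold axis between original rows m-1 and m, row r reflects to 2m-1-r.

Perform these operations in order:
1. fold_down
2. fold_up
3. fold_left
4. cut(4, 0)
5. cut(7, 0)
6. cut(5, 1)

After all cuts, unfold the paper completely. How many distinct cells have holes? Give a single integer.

Op 1 fold_down: fold axis h@16; visible region now rows[16,32) x cols[0,4) = 16x4
Op 2 fold_up: fold axis h@24; visible region now rows[16,24) x cols[0,4) = 8x4
Op 3 fold_left: fold axis v@2; visible region now rows[16,24) x cols[0,2) = 8x2
Op 4 cut(4, 0): punch at orig (20,0); cuts so far [(20, 0)]; region rows[16,24) x cols[0,2) = 8x2
Op 5 cut(7, 0): punch at orig (23,0); cuts so far [(20, 0), (23, 0)]; region rows[16,24) x cols[0,2) = 8x2
Op 6 cut(5, 1): punch at orig (21,1); cuts so far [(20, 0), (21, 1), (23, 0)]; region rows[16,24) x cols[0,2) = 8x2
Unfold 1 (reflect across v@2): 6 holes -> [(20, 0), (20, 3), (21, 1), (21, 2), (23, 0), (23, 3)]
Unfold 2 (reflect across h@24): 12 holes -> [(20, 0), (20, 3), (21, 1), (21, 2), (23, 0), (23, 3), (24, 0), (24, 3), (26, 1), (26, 2), (27, 0), (27, 3)]
Unfold 3 (reflect across h@16): 24 holes -> [(4, 0), (4, 3), (5, 1), (5, 2), (7, 0), (7, 3), (8, 0), (8, 3), (10, 1), (10, 2), (11, 0), (11, 3), (20, 0), (20, 3), (21, 1), (21, 2), (23, 0), (23, 3), (24, 0), (24, 3), (26, 1), (26, 2), (27, 0), (27, 3)]

Answer: 24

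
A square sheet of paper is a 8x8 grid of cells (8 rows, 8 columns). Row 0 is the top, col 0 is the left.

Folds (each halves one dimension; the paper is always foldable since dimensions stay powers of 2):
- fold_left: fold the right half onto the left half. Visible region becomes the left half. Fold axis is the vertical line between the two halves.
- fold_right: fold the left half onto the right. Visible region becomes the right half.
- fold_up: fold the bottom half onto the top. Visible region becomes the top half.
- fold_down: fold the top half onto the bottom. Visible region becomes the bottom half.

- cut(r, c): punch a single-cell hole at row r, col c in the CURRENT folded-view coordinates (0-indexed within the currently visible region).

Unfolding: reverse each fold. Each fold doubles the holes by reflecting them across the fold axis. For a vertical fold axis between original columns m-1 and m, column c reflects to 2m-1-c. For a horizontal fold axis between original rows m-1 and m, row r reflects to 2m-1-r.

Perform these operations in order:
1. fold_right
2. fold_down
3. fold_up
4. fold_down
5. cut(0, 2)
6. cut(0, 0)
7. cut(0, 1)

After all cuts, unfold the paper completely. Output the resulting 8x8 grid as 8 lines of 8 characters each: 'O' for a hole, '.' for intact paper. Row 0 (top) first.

Op 1 fold_right: fold axis v@4; visible region now rows[0,8) x cols[4,8) = 8x4
Op 2 fold_down: fold axis h@4; visible region now rows[4,8) x cols[4,8) = 4x4
Op 3 fold_up: fold axis h@6; visible region now rows[4,6) x cols[4,8) = 2x4
Op 4 fold_down: fold axis h@5; visible region now rows[5,6) x cols[4,8) = 1x4
Op 5 cut(0, 2): punch at orig (5,6); cuts so far [(5, 6)]; region rows[5,6) x cols[4,8) = 1x4
Op 6 cut(0, 0): punch at orig (5,4); cuts so far [(5, 4), (5, 6)]; region rows[5,6) x cols[4,8) = 1x4
Op 7 cut(0, 1): punch at orig (5,5); cuts so far [(5, 4), (5, 5), (5, 6)]; region rows[5,6) x cols[4,8) = 1x4
Unfold 1 (reflect across h@5): 6 holes -> [(4, 4), (4, 5), (4, 6), (5, 4), (5, 5), (5, 6)]
Unfold 2 (reflect across h@6): 12 holes -> [(4, 4), (4, 5), (4, 6), (5, 4), (5, 5), (5, 6), (6, 4), (6, 5), (6, 6), (7, 4), (7, 5), (7, 6)]
Unfold 3 (reflect across h@4): 24 holes -> [(0, 4), (0, 5), (0, 6), (1, 4), (1, 5), (1, 6), (2, 4), (2, 5), (2, 6), (3, 4), (3, 5), (3, 6), (4, 4), (4, 5), (4, 6), (5, 4), (5, 5), (5, 6), (6, 4), (6, 5), (6, 6), (7, 4), (7, 5), (7, 6)]
Unfold 4 (reflect across v@4): 48 holes -> [(0, 1), (0, 2), (0, 3), (0, 4), (0, 5), (0, 6), (1, 1), (1, 2), (1, 3), (1, 4), (1, 5), (1, 6), (2, 1), (2, 2), (2, 3), (2, 4), (2, 5), (2, 6), (3, 1), (3, 2), (3, 3), (3, 4), (3, 5), (3, 6), (4, 1), (4, 2), (4, 3), (4, 4), (4, 5), (4, 6), (5, 1), (5, 2), (5, 3), (5, 4), (5, 5), (5, 6), (6, 1), (6, 2), (6, 3), (6, 4), (6, 5), (6, 6), (7, 1), (7, 2), (7, 3), (7, 4), (7, 5), (7, 6)]

Answer: .OOOOOO.
.OOOOOO.
.OOOOOO.
.OOOOOO.
.OOOOOO.
.OOOOOO.
.OOOOOO.
.OOOOOO.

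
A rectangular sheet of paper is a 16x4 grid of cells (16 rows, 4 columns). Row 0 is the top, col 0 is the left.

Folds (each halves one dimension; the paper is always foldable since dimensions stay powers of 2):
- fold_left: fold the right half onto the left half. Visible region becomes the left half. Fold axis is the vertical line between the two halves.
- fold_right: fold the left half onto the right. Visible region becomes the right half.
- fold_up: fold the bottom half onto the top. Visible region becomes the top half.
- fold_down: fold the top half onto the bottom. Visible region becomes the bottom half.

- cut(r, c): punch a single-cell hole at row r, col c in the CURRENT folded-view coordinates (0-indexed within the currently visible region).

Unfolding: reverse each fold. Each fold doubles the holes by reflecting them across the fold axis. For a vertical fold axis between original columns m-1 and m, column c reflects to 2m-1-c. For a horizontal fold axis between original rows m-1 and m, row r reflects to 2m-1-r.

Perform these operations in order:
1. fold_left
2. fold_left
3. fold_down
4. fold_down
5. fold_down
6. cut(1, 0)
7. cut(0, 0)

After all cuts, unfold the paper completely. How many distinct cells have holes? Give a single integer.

Answer: 64

Derivation:
Op 1 fold_left: fold axis v@2; visible region now rows[0,16) x cols[0,2) = 16x2
Op 2 fold_left: fold axis v@1; visible region now rows[0,16) x cols[0,1) = 16x1
Op 3 fold_down: fold axis h@8; visible region now rows[8,16) x cols[0,1) = 8x1
Op 4 fold_down: fold axis h@12; visible region now rows[12,16) x cols[0,1) = 4x1
Op 5 fold_down: fold axis h@14; visible region now rows[14,16) x cols[0,1) = 2x1
Op 6 cut(1, 0): punch at orig (15,0); cuts so far [(15, 0)]; region rows[14,16) x cols[0,1) = 2x1
Op 7 cut(0, 0): punch at orig (14,0); cuts so far [(14, 0), (15, 0)]; region rows[14,16) x cols[0,1) = 2x1
Unfold 1 (reflect across h@14): 4 holes -> [(12, 0), (13, 0), (14, 0), (15, 0)]
Unfold 2 (reflect across h@12): 8 holes -> [(8, 0), (9, 0), (10, 0), (11, 0), (12, 0), (13, 0), (14, 0), (15, 0)]
Unfold 3 (reflect across h@8): 16 holes -> [(0, 0), (1, 0), (2, 0), (3, 0), (4, 0), (5, 0), (6, 0), (7, 0), (8, 0), (9, 0), (10, 0), (11, 0), (12, 0), (13, 0), (14, 0), (15, 0)]
Unfold 4 (reflect across v@1): 32 holes -> [(0, 0), (0, 1), (1, 0), (1, 1), (2, 0), (2, 1), (3, 0), (3, 1), (4, 0), (4, 1), (5, 0), (5, 1), (6, 0), (6, 1), (7, 0), (7, 1), (8, 0), (8, 1), (9, 0), (9, 1), (10, 0), (10, 1), (11, 0), (11, 1), (12, 0), (12, 1), (13, 0), (13, 1), (14, 0), (14, 1), (15, 0), (15, 1)]
Unfold 5 (reflect across v@2): 64 holes -> [(0, 0), (0, 1), (0, 2), (0, 3), (1, 0), (1, 1), (1, 2), (1, 3), (2, 0), (2, 1), (2, 2), (2, 3), (3, 0), (3, 1), (3, 2), (3, 3), (4, 0), (4, 1), (4, 2), (4, 3), (5, 0), (5, 1), (5, 2), (5, 3), (6, 0), (6, 1), (6, 2), (6, 3), (7, 0), (7, 1), (7, 2), (7, 3), (8, 0), (8, 1), (8, 2), (8, 3), (9, 0), (9, 1), (9, 2), (9, 3), (10, 0), (10, 1), (10, 2), (10, 3), (11, 0), (11, 1), (11, 2), (11, 3), (12, 0), (12, 1), (12, 2), (12, 3), (13, 0), (13, 1), (13, 2), (13, 3), (14, 0), (14, 1), (14, 2), (14, 3), (15, 0), (15, 1), (15, 2), (15, 3)]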